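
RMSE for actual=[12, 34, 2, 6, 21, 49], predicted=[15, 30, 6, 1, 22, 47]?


MSE = 71/6 = 11.8333
RMSE = √(71/6) = 3.44

3.44


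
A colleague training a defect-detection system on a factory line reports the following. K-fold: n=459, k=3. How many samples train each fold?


Fold size = 459/3 = 153
Training per fold = 459 - 153 = 306

306


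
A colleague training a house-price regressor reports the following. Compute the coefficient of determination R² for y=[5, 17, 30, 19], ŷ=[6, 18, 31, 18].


ȳ = 17.75
SS_res = Σ(y-ŷ)² = 4
SS_tot = Σ(y-ȳ)² = 314.75
R² = 1 - SS_res/SS_tot = 1 - 0.0127 = 0.9873

0.9873


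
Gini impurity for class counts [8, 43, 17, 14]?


Probabilities: [8/82, 43/82, 17/82, 14/82] ≈ [0.0976, 0.5244, 0.2073, 0.1707]
Σpᵢ² = (64 + 1849 + 289 + 196)/82² = 2398/6724
Gini = 1 - Σpᵢ² = 1 - 2398/6724 = 0.6434

0.6434


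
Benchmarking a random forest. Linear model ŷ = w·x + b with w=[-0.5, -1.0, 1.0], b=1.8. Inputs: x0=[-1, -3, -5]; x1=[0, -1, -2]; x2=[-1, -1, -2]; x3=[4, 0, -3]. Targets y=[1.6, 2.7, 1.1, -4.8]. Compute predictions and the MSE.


ŷ0 = (-0.5)·(-1) + (-1.0)·(-3) + (1.0)·(-5) + 1.8 = 0.3
ŷ1 = (-0.5)·(0) + (-1.0)·(-1) + (1.0)·(-2) + 1.8 = 0.8
ŷ2 = (-0.5)·(-1) + (-1.0)·(-1) + (1.0)·(-2) + 1.8 = 1.3
ŷ3 = (-0.5)·(4) + (-1.0)·(0) + (1.0)·(-3) + 1.8 = -3.2
errors² = [1.69, 3.61, 0.04, 2.56]
MSE = 7.9000/4 = 1.975

1.975


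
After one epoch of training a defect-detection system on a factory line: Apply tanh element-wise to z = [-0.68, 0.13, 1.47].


tanh(-0.68) = -0.5915
tanh(0.13) = 0.1293
tanh(1.47) = 0.8996
result = [-0.5915, 0.1293, 0.8996]

[-0.5915, 0.1293, 0.8996]


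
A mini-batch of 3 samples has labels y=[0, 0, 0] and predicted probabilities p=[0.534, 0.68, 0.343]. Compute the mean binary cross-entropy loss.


L[0] = -ln(1-0.534) = -ln(0.466) = 0.7636
L[1] = -ln(1-0.68) = -ln(0.32) = 1.1394
L[2] = -ln(1-0.343) = -ln(0.657) = 0.4201
mean = (0.7636 + 1.1394 + 0.4201)/3 = 0.7744

0.7744


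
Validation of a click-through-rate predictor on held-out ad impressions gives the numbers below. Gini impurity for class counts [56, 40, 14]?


Probabilities: [56/110, 40/110, 14/110] ≈ [0.5091, 0.3636, 0.1273]
Σpᵢ² = (3136 + 1600 + 196)/110² = 4932/12100
Gini = 1 - Σpᵢ² = 1 - 4932/12100 = 0.5924

0.5924


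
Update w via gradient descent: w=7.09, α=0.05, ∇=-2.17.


w_new = w - α·∇
= 7.09 - 0.05·-2.17
= 7.09 + 0.1085
= 7.1985

7.1985


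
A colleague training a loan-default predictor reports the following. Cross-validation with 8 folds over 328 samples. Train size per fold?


Fold size = 328/8 = 41
Training per fold = 328 - 41 = 287

287


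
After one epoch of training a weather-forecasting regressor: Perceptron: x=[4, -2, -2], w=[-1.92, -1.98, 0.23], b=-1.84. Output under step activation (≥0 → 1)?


z = (4)·(-1.92) + (-2)·(-1.98) + (-2)·(0.23) - 1.84
  = -6.02
step(z) = 0 (z<0)

0


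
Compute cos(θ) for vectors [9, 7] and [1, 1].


A·B = 9·1 + 7·1 = 16
‖A‖ = √130 = 11.4018, ‖B‖ = √2 = 1.4142
cos = 16/(√130·√2) = 16/√260 = 0.9923

0.9923


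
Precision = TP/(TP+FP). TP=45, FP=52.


Precision = TP/(TP+FP)
= 45/(45+52)
= 45/97 = 46.39%

46.39%


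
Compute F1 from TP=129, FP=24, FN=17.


Precision = 129/153 = 0.8431
Recall = 129/146 = 0.8836
F1 = 2·P·R/(P+R) = 2·TP/(2·TP+FP+FN) = 258/(258+24+17) = 258/299 = 0.8629

0.8629


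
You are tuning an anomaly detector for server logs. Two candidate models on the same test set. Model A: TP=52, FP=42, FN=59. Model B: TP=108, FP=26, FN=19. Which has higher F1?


Model A: P=52/94=0.5532, R=52/111=0.4685, F1=2PR/(P+R)=2TP/(2TP+FP+FN)=104/205=0.5073
Model B: P=108/134=0.806, R=108/127=0.8504, F1=2PR/(P+R)=2TP/(2TP+FP+FN)=216/261=0.8276
0.5073 < 0.8276 → Model B

Model B


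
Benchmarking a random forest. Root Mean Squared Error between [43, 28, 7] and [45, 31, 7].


MSE = 13/3 = 4.3333
RMSE = √(13/3) = 2.0817

2.0817


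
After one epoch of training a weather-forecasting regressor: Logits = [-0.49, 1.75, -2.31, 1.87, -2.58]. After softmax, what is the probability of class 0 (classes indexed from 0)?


Exponentials: e^-0.49=0.6126, e^1.75=5.7546, e^-2.31=0.0993, e^1.87=6.4883, e^-2.58=0.0758
Sum = 13.0306
Softmax = [0.047, 0.4416, 0.0076, 0.4979, 0.0058]
p[0] = 0.6126/13.0306 = 0.047

0.047


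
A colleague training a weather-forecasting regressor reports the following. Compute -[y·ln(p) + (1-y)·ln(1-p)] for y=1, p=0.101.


BCE = -[y·ln(p) + (1-y)·ln(1-p)]
= -1·ln(0.101) - 0
= -ln(0.101) = 2.2926

2.2926


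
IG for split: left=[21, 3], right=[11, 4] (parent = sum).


Parent = [32, 7], H_parent = 0.679
H_left = 0.5436 (n=24), H_right = 0.8366 (n=15)
H_children = (24/39)·0.5436 + (15/39)·0.8366 = 0.6563
IG = 0.679 - 0.6563 = 0.0227

0.0227


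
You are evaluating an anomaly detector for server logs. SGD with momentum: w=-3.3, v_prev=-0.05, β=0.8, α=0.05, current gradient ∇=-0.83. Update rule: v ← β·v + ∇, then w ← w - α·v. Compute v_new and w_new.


v_new = 0.8·-0.05 - 0.83 = -0.04 - 0.83 = -0.87
w_new = -3.3 - 0.05·-0.87 = -3.3 + 0.0435 = -3.2565

v_new=-0.87, w_new=-3.2565


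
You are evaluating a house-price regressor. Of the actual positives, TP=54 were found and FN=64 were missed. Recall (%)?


Recall = TP/(TP+FN)
= 54/(54+64)
= 54/118 = 45.76%

45.76%


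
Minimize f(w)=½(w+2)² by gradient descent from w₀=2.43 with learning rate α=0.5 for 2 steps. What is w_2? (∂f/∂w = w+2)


step 1: grad = 2.43+2 = 4.43; w = 2.43 - 0.5·(4.43) = 0.215
step 2: grad = 0.215+2 = 2.215; w = 0.215 - 0.5·(2.215) = -0.8925

-0.8925


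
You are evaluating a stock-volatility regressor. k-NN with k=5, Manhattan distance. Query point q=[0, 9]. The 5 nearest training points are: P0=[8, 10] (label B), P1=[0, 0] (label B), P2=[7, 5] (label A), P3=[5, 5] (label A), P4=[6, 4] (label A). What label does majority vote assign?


d(q,P0) = 9  (label B)
d(q,P1) = 9  (label B)
d(q,P2) = 11  (label A)
d(q,P3) = 9  (label A)
d(q,P4) = 11  (label A)
Votes: A=3, B=2
Majority → A

A


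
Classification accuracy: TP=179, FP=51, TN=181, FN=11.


Accuracy = (TP+TN)/(TP+TN+FP+FN)
= (179+181)/(422)
= 360/422 = 85.31%

85.31%


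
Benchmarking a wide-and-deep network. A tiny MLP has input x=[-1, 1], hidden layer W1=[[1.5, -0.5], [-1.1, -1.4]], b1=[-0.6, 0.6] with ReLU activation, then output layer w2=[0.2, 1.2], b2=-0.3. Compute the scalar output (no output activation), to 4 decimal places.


z1[0] = (1.5)·(-1) + (-0.5)·(1) - 0.6 = -2.6
z1[1] = (-1.1)·(-1) + (-1.4)·(1) + 0.6 = 0.3
h = ReLU(z1) = [0.0, 0.3]
output = (0.2)·(0.0) + (1.2)·(0.3) - 0.3 = 0.06

0.06


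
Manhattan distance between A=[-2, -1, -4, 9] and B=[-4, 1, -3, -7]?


d = |-2+ 4| + |-1-1| + |-4+ 3| + |9+ 7|
  = 2 + 2 + 1 + 16
  = 21

21


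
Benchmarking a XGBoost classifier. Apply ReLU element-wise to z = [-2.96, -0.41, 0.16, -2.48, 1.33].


ReLU(-2.96) = max(0, -2.96) = 0.0
ReLU(-0.41) = max(0, -0.41) = 0.0
ReLU(0.16) = max(0, 0.16) = 0.16
ReLU(-2.48) = max(0, -2.48) = 0.0
ReLU(1.33) = max(0, 1.33) = 1.33
result = [0.0, 0.0, 0.16, 0.0, 1.33]

[0.0, 0.0, 0.16, 0.0, 1.33]


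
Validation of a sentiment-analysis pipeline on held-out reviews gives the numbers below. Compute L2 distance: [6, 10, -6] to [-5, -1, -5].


d = √((6+ 5)² + (10+ 1)² + (-6+ 5)²)
  = √(121 + 121 + 1)
  = √243 = 15.5885

15.5885


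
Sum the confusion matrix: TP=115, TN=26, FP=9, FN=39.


Total = TP + TN + FP + FN
= 115 + 26 + 9 + 39
= 189
(Predicted positive: 124, predicted negative: 65)

189


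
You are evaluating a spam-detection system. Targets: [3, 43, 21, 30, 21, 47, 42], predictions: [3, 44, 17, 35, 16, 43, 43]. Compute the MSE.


Squared errors: (3-3)²=0, (43-44)²=1, (21-17)²=16, (30-35)²=25, (21-16)²=25, (47-43)²=16, (42-43)²=1
Sum = 84
MSE = 84/7 = 12

12


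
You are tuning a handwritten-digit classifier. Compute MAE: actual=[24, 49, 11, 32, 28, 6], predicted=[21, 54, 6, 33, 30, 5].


Absolute errors: |24-21|=3, |49-54|=5, |11-6|=5, |32-33|=1, |28-30|=2, |6-5|=1
Sum = 17
MAE = 17/6 = 17/6

17/6


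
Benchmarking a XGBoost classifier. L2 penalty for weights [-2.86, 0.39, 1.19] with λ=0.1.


‖w‖₂² = (-2.86)² + (0.39)² + (1.19)²
     = 8.1796 + 0.1521 + 1.4161
     = 9.7478
λ·‖w‖₂² = 0.1·9.7478 = 0.97478

0.97478


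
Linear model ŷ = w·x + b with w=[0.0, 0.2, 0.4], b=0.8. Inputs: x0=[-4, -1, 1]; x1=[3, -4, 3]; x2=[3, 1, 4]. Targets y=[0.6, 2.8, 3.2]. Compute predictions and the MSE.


ŷ0 = (0.0)·(-4) + (0.2)·(-1) + (0.4)·(1) + 0.8 = 1.0
ŷ1 = (0.0)·(3) + (0.2)·(-4) + (0.4)·(3) + 0.8 = 1.2
ŷ2 = (0.0)·(3) + (0.2)·(1) + (0.4)·(4) + 0.8 = 2.6
errors² = [0.16, 2.56, 0.36]
MSE = 3.0800/3 = 1.0267

1.0267


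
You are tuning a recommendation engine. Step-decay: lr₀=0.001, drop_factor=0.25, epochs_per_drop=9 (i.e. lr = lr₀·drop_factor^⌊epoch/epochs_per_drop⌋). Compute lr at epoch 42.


n_drops = ⌊42/9⌋ = 4
lr = 0.001·0.25^4 = 0.001·0.00390625 = 0.00000390625

0.00000390625


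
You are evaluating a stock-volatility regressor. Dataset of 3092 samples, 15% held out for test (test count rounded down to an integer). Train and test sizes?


Test = ⌊3092·15/100⌋ = 463
Train = 3092 - 463 = 2629

Train: 2629, Test: 463


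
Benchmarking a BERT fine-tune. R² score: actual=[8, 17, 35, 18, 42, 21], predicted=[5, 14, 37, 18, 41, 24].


ȳ = 23.5
SS_res = Σ(y-ŷ)² = 32
SS_tot = Σ(y-ȳ)² = 793.5
R² = 1 - SS_res/SS_tot = 1 - 0.0403 = 0.9597

0.9597


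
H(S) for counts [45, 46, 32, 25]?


Probabilities: [45/148, 46/148, 32/148, 25/148] ≈ [0.3041, 0.3108, 0.2162, 0.1689]
H = -((45/148)·log₂(45/148) + (46/148)·log₂(46/148) + (32/148)·log₂(32/148) + (25/148)·log₂(25/148))
  = 1.9573 bits

1.9573 bits


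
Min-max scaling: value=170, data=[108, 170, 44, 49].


min=44, max=170
(170-44)/(170-44) = 126/126 = 1.0

1.0


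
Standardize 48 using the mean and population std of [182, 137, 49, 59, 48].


μ = 95, σ = 54.6882
z = (48 - 95)/54.6882 = -0.8594

-0.8594


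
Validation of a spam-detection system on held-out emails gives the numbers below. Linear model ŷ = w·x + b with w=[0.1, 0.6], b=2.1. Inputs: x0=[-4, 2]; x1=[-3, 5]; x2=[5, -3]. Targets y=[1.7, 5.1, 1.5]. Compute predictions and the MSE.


ŷ0 = (0.1)·(-4) + (0.6)·(2) + 2.1 = 2.9
ŷ1 = (0.1)·(-3) + (0.6)·(5) + 2.1 = 4.8
ŷ2 = (0.1)·(5) + (0.6)·(-3) + 2.1 = 0.8
errors² = [1.44, 0.09, 0.49]
MSE = 2.0200/3 = 0.6733

0.6733


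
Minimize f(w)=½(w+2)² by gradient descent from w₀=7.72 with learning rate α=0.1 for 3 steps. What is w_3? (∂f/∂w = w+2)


step 1: grad = 7.72+2 = 9.72; w = 7.72 - 0.1·(9.72) = 6.748
step 2: grad = 6.748+2 = 8.748; w = 6.748 - 0.1·(8.748) = 5.8732
step 3: grad = 5.8732+2 = 7.8732; w = 5.8732 - 0.1·(7.8732) = 5.08588

5.08588


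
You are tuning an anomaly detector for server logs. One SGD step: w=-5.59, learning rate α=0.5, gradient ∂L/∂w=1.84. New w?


w_new = w - α·∇
= -5.59 - 0.5·1.84
= -5.59 - 0.92
= -6.51

-6.51


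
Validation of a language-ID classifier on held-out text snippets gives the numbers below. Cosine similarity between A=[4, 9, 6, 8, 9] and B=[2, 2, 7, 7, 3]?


A·B = 4·2 + 9·2 + 6·7 + 8·7 + 9·3 = 151
‖A‖ = √278 = 16.6733, ‖B‖ = √115 = 10.7238
cos = 151/(√278·√115) = 151/√31970 = 0.8445

0.8445


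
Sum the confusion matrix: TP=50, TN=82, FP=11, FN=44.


Total = TP + TN + FP + FN
= 50 + 82 + 11 + 44
= 187
(Predicted positive: 61, predicted negative: 126)

187


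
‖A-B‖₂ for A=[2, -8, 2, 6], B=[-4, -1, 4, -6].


d = √((2+ 4)² + (-8+ 1)² + (2-4)² + (6+ 6)²)
  = √(36 + 49 + 4 + 144)
  = √233 = 15.2643

15.2643


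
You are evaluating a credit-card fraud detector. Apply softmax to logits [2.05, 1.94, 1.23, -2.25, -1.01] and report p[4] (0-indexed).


Exponentials: e^2.05=7.7679, e^1.94=6.9588, e^1.23=3.4212, e^-2.25=0.1054, e^-1.01=0.3642
Sum = 18.6175
Softmax = [0.4172, 0.3738, 0.1838, 0.0057, 0.0196]
p[4] = 0.3642/18.6175 = 0.0196

0.0196


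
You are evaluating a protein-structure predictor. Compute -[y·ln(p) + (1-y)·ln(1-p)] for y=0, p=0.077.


BCE = -[y·ln(p) + (1-y)·ln(1-p)]
= -0 - 1·ln(1-0.077)
= -ln(0.923) = 0.0801

0.0801


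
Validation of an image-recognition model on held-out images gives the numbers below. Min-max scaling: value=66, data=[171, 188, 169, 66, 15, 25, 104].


min=15, max=188
(66-15)/(188-15) = 51/173 = 0.2948

0.2948


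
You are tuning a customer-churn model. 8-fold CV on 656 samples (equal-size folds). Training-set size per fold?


Fold size = 656/8 = 82
Training per fold = 656 - 82 = 574

574


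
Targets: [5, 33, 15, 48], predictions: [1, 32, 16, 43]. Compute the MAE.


Absolute errors: |5-1|=4, |33-32|=1, |15-16|=1, |48-43|=5
Sum = 11
MAE = 11/4 = 11/4

11/4


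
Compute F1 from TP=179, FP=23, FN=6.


Precision = 179/202 = 0.8861
Recall = 179/185 = 0.9676
F1 = 2·P·R/(P+R) = 2·TP/(2·TP+FP+FN) = 358/(358+23+6) = 358/387 = 0.9251

0.9251


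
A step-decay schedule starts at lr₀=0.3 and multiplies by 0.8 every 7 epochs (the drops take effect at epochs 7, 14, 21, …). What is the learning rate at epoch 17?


n_drops = ⌊17/7⌋ = 2
lr = 0.3·0.8^2 = 0.3·0.64 = 0.192

0.192


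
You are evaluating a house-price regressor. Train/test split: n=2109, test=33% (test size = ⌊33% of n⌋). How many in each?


Test = ⌊2109·33/100⌋ = 695
Train = 2109 - 695 = 1414

Train: 1414, Test: 695


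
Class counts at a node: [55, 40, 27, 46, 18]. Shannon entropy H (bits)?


Probabilities: [55/186, 40/186, 27/186, 46/186, 18/186] ≈ [0.2957, 0.2151, 0.1452, 0.2473, 0.0968]
H = -((55/186)·log₂(55/186) + (40/186)·log₂(40/186) + (27/186)·log₂(27/186) + (46/186)·log₂(46/186) + (18/186)·log₂(18/186))
  = 2.2253 bits

2.2253 bits


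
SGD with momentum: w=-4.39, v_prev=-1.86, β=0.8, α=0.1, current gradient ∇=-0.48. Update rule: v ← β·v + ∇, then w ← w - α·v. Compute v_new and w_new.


v_new = 0.8·-1.86 - 0.48 = -1.488 - 0.48 = -1.968
w_new = -4.39 - 0.1·-1.968 = -4.39 + 0.1968 = -4.1932

v_new=-1.968, w_new=-4.1932


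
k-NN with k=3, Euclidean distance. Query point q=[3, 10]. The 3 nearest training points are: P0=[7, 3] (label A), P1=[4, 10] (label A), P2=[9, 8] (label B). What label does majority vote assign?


d(q,P0) = 8.0623  (label A)
d(q,P1) = 1.0  (label A)
d(q,P2) = 6.3246  (label B)
Votes: A=2, B=1
Majority → A

A


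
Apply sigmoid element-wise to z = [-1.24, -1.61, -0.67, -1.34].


σ(-1.24) = 1/(1+e^1.24) = 0.2244
σ(-1.61) = 1/(1+e^1.61) = 0.1666
σ(-0.67) = 1/(1+e^0.67) = 0.3385
σ(-1.34) = 1/(1+e^1.34) = 0.2075
result = [0.2244, 0.1666, 0.3385, 0.2075]

[0.2244, 0.1666, 0.3385, 0.2075]


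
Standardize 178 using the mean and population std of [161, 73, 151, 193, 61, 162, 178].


μ = 139.8571, σ = 47.8522
z = (178 - 139.8571)/47.8522 = 0.7971

0.7971


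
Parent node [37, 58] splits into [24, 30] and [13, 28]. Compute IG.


Parent = [37, 58], H_parent = 0.9645
H_left = 0.9911 (n=54), H_right = 0.9012 (n=41)
H_children = (54/95)·0.9911 + (41/95)·0.9012 = 0.9523
IG = 0.9645 - 0.9523 = 0.0122

0.0122


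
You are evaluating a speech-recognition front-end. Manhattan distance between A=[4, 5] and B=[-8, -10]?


d = |4+ 8| + |5+ 10|
  = 12 + 15
  = 27

27


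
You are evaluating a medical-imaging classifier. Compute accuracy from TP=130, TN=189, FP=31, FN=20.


Accuracy = (TP+TN)/(TP+TN+FP+FN)
= (130+189)/(370)
= 319/370 = 86.22%

86.22%


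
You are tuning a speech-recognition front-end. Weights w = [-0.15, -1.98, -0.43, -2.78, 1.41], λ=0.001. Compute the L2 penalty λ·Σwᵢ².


‖w‖₂² = (-0.15)² + (-1.98)² + (-0.43)² + (-2.78)² + (1.41)²
     = 0.0225 + 3.9204 + 0.1849 + 7.7284 + 1.9881
     = 13.8443
λ·‖w‖₂² = 0.001·13.8443 = 0.013844

0.013844


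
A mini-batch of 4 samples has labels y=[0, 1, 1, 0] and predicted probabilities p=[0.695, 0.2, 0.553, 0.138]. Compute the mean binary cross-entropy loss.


L[0] = -ln(1-0.695) = -ln(0.305) = 1.1874
L[1] = -ln(0.2) = 1.6094
L[2] = -ln(0.553) = 0.5924
L[3] = -ln(1-0.138) = -ln(0.862) = 0.1485
mean = (1.1874 + 1.6094 + 0.5924 + 0.1485)/4 = 0.8844

0.8844


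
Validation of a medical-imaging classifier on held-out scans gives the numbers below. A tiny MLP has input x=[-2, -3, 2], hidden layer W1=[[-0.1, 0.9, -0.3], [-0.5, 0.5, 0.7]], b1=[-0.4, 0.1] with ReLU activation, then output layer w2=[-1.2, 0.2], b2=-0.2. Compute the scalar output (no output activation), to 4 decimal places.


z1[0] = (-0.1)·(-2) + (0.9)·(-3) + (-0.3)·(2) - 0.4 = -3.5
z1[1] = (-0.5)·(-2) + (0.5)·(-3) + (0.7)·(2) + 0.1 = 1.0
h = ReLU(z1) = [0.0, 1.0]
output = (-1.2)·(0.0) + (0.2)·(1.0) - 0.2 = 0.0

0.0


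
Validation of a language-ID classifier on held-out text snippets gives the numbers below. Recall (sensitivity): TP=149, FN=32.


Recall = TP/(TP+FN)
= 149/(149+32)
= 149/181 = 82.32%

82.32%


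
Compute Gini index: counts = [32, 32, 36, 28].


Probabilities: [32/128, 32/128, 36/128, 28/128] ≈ [0.25, 0.25, 0.2812, 0.2188]
Σpᵢ² = (1024 + 1024 + 1296 + 784)/128² = 4128/16384
Gini = 1 - Σpᵢ² = 1 - 4128/16384 = 0.748

0.748


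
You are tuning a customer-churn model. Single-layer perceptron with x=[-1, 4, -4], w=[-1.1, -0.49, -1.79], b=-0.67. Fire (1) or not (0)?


z = (-1)·(-1.1) + (4)·(-0.49) + (-4)·(-1.79) - 0.67
  = 5.63
step(z) = 1 (z≥0)

1


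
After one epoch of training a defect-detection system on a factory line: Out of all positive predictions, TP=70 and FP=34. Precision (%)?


Precision = TP/(TP+FP)
= 70/(70+34)
= 70/104 = 67.31%

67.31%


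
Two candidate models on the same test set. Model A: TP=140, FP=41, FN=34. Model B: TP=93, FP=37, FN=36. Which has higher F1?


Model A: P=140/181=0.7735, R=140/174=0.8046, F1=2PR/(P+R)=2TP/(2TP+FP+FN)=280/355=0.7887
Model B: P=93/130=0.7154, R=93/129=0.7209, F1=2PR/(P+R)=2TP/(2TP+FP+FN)=186/259=0.7181
0.7887 > 0.7181 → Model A

Model A


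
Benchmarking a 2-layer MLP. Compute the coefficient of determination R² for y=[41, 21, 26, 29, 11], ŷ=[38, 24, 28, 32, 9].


ȳ = 25.6
SS_res = Σ(y-ŷ)² = 35
SS_tot = Σ(y-ȳ)² = 483.2
R² = 1 - SS_res/SS_tot = 1 - 0.0724 = 0.9276

0.9276


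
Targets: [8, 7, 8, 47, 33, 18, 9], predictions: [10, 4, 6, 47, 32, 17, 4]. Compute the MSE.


Squared errors: (8-10)²=4, (7-4)²=9, (8-6)²=4, (47-47)²=0, (33-32)²=1, (18-17)²=1, (9-4)²=25
Sum = 44
MSE = 44/7 = 44/7

44/7


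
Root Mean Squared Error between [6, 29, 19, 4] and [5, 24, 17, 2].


MSE = 34/4 = 8.5
RMSE = √(34/4) = 2.9155

2.9155


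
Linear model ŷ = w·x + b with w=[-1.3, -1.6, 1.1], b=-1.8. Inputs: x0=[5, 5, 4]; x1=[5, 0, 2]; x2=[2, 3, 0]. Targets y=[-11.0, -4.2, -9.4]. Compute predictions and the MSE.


ŷ0 = (-1.3)·(5) + (-1.6)·(5) + (1.1)·(4) - 1.8 = -11.9
ŷ1 = (-1.3)·(5) + (-1.6)·(0) + (1.1)·(2) - 1.8 = -6.1
ŷ2 = (-1.3)·(2) + (-1.6)·(3) + (1.1)·(0) - 1.8 = -9.2
errors² = [0.81, 3.61, 0.04]
MSE = 4.4600/3 = 1.4867

1.4867


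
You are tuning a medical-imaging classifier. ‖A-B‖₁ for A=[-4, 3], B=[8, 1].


d = |-4-8| + |3-1|
  = 12 + 2
  = 14

14


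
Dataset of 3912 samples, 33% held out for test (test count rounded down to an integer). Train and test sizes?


Test = ⌊3912·33/100⌋ = 1290
Train = 3912 - 1290 = 2622

Train: 2622, Test: 1290


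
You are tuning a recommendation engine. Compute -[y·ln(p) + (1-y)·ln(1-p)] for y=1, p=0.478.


BCE = -[y·ln(p) + (1-y)·ln(1-p)]
= -1·ln(0.478) - 0
= -ln(0.478) = 0.7381

0.7381


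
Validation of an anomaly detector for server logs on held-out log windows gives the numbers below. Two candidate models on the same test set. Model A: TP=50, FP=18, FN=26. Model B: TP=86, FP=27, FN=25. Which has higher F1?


Model A: P=50/68=0.7353, R=50/76=0.6579, F1=2PR/(P+R)=2TP/(2TP+FP+FN)=100/144=0.6944
Model B: P=86/113=0.7611, R=86/111=0.7748, F1=2PR/(P+R)=2TP/(2TP+FP+FN)=172/224=0.7679
0.6944 < 0.7679 → Model B

Model B


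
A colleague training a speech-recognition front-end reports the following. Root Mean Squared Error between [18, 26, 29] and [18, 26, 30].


MSE = 1/3 = 0.3333
RMSE = √(1/3) = 0.5774

0.5774


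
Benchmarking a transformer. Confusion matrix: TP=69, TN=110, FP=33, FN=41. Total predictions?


Total = TP + TN + FP + FN
= 69 + 110 + 33 + 41
= 253
(Predicted positive: 102, predicted negative: 151)

253


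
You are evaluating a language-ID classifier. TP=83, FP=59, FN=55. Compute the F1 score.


Precision = 83/142 = 0.5845
Recall = 83/138 = 0.6014
F1 = 2·P·R/(P+R) = 2·TP/(2·TP+FP+FN) = 166/(166+59+55) = 166/280 = 0.5929

0.5929


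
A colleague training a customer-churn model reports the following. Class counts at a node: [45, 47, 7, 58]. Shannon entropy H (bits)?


Probabilities: [45/157, 47/157, 7/157, 58/157] ≈ [0.2866, 0.2994, 0.0446, 0.3694]
H = -((45/157)·log₂(45/157) + (47/157)·log₂(47/157) + (7/157)·log₂(7/157) + (58/157)·log₂(58/157))
  = 1.7684 bits

1.7684 bits


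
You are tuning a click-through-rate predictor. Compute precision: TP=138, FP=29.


Precision = TP/(TP+FP)
= 138/(138+29)
= 138/167 = 82.63%

82.63%


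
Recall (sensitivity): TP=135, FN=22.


Recall = TP/(TP+FN)
= 135/(135+22)
= 135/157 = 85.99%

85.99%


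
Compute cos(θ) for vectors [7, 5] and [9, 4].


A·B = 7·9 + 5·4 = 83
‖A‖ = √74 = 8.6023, ‖B‖ = √97 = 9.8489
cos = 83/(√74·√97) = 83/√7178 = 0.9797

0.9797


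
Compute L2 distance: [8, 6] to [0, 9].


d = √((8-0)² + (6-9)²)
  = √(64 + 9)
  = √73 = 8.544

8.544


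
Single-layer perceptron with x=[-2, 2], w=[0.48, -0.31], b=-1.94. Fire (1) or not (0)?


z = (-2)·(0.48) + (2)·(-0.31) - 1.94
  = -3.52
step(z) = 0 (z<0)

0


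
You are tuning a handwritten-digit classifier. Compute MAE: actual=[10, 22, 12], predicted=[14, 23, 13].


Absolute errors: |10-14|=4, |22-23|=1, |12-13|=1
Sum = 6
MAE = 6/3 = 2

2


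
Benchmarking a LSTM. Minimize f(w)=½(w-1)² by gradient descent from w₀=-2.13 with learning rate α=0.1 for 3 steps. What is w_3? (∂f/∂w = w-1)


step 1: grad = -2.13-1 = -3.13; w = -2.13 - 0.1·(-3.13) = -1.817
step 2: grad = -1.817-1 = -2.817; w = -1.817 - 0.1·(-2.817) = -1.5353
step 3: grad = -1.5353-1 = -2.5353; w = -1.5353 - 0.1·(-2.5353) = -1.28177

-1.28177


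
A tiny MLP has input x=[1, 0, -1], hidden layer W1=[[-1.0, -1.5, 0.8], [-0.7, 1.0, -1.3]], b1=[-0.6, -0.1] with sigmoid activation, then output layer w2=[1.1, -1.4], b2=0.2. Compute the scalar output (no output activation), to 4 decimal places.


z1[0] = (-1.0)·(1) + (-1.5)·(0) + (0.8)·(-1) - 0.6 = -2.4
z1[1] = (-0.7)·(1) + (1.0)·(0) + (-1.3)·(-1) - 0.1 = 0.5
h = sigmoid(z1) = [0.0832, 0.6225]
output = (1.1)·(0.0832) + (-1.4)·(0.6225) + 0.2 = -0.58

-0.58


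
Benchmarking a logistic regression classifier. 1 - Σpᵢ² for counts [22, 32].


Probabilities: [22/54, 32/54] ≈ [0.4074, 0.5926]
Σpᵢ² = (484 + 1024)/54² = 1508/2916
Gini = 1 - Σpᵢ² = 1 - 1508/2916 = 0.4829

0.4829


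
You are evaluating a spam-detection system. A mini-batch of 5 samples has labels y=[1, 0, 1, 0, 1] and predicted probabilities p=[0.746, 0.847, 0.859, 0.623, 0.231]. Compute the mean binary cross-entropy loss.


L[0] = -ln(0.746) = 0.293
L[1] = -ln(1-0.847) = -ln(0.153) = 1.8773
L[2] = -ln(0.859) = 0.152
L[3] = -ln(1-0.623) = -ln(0.377) = 0.9755
L[4] = -ln(0.231) = 1.4653
mean = (0.293 + 1.8773 + 0.152 + 0.9755 + 1.4653)/5 = 0.9526

0.9526


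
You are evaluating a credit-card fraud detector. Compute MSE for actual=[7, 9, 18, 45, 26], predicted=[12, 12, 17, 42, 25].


Squared errors: (7-12)²=25, (9-12)²=9, (18-17)²=1, (45-42)²=9, (26-25)²=1
Sum = 45
MSE = 45/5 = 9

9


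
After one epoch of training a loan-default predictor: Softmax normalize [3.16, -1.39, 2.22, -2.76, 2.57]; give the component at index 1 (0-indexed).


Exponentials: e^3.16=23.5706, e^-1.39=0.2491, e^2.22=9.2073, e^-2.76=0.0633, e^2.57=13.0658
Sum = 46.1561
Softmax = [0.5107, 0.0054, 0.1995, 0.0014, 0.2831]
p[1] = 0.2491/46.1561 = 0.0054

0.0054


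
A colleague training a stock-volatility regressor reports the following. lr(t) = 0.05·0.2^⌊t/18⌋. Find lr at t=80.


n_drops = ⌊80/18⌋ = 4
lr = 0.05·0.2^4 = 0.05·0.0016 = 0.00008

0.00008


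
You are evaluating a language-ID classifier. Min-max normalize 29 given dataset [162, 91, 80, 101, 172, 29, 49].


min=29, max=172
(29-29)/(172-29) = 0/143 = 0.0

0.0


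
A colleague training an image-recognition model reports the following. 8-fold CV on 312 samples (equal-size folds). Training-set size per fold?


Fold size = 312/8 = 39
Training per fold = 312 - 39 = 273

273


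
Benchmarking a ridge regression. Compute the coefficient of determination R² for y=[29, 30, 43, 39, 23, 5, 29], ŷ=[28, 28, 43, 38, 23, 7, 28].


ȳ = 28.2857
SS_res = Σ(y-ŷ)² = 11
SS_tot = Σ(y-ȳ)² = 905.43
R² = 1 - SS_res/SS_tot = 1 - 0.0121 = 0.9879

0.9879


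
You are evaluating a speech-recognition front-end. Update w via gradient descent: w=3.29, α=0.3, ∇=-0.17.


w_new = w - α·∇
= 3.29 - 0.3·-0.17
= 3.29 + 0.051
= 3.341

3.341


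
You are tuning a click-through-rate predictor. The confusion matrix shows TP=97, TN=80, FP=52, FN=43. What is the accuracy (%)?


Accuracy = (TP+TN)/(TP+TN+FP+FN)
= (97+80)/(272)
= 177/272 = 65.07%

65.07%


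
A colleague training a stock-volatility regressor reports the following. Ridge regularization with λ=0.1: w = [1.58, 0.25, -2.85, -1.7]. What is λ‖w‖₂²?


‖w‖₂² = (1.58)² + (0.25)² + (-2.85)² + (-1.7)²
     = 2.4964 + 0.0625 + 8.1225 + 2.89
     = 13.5714
λ·‖w‖₂² = 0.1·13.5714 = 1.35714

1.35714


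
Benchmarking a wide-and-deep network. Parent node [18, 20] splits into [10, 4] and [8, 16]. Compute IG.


Parent = [18, 20], H_parent = 0.998
H_left = 0.8631 (n=14), H_right = 0.9183 (n=24)
H_children = (14/38)·0.8631 + (24/38)·0.9183 = 0.898
IG = 0.998 - 0.898 = 0.1

0.1


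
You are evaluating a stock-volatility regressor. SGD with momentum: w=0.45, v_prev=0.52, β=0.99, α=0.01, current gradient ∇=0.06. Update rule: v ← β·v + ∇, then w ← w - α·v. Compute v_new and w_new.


v_new = 0.99·0.52 + 0.06 = 0.5148 + 0.06 = 0.5748
w_new = 0.45 - 0.01·0.5748 = 0.45 - 0.005748 = 0.444252

v_new=0.5748, w_new=0.444252


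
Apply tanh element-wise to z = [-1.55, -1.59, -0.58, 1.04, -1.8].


tanh(-1.55) = -0.9138
tanh(-1.59) = -0.9201
tanh(-0.58) = -0.5227
tanh(1.04) = 0.7779
tanh(-1.8) = -0.9468
result = [-0.9138, -0.9201, -0.5227, 0.7779, -0.9468]

[-0.9138, -0.9201, -0.5227, 0.7779, -0.9468]


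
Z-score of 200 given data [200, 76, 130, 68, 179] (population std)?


μ = 130.6, σ = 53.0268
z = (200 - 130.6)/53.0268 = 1.3088

1.3088


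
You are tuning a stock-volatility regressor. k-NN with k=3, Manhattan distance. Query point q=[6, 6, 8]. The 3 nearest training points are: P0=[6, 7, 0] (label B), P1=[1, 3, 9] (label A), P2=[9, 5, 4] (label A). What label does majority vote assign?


d(q,P0) = 9  (label B)
d(q,P1) = 9  (label A)
d(q,P2) = 8  (label A)
Votes: A=2, B=1
Majority → A

A


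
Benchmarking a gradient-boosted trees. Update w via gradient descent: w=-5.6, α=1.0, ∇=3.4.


w_new = w - α·∇
= -5.6 - 1.0·3.4
= -5.6 - 3.4
= -9

-9


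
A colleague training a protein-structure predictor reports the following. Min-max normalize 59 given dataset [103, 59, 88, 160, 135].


min=59, max=160
(59-59)/(160-59) = 0/101 = 0.0

0.0


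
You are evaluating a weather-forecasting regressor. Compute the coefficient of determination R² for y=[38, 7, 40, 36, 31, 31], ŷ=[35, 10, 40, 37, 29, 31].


ȳ = 30.5
SS_res = Σ(y-ŷ)² = 23
SS_tot = Σ(y-ȳ)² = 729.5
R² = 1 - SS_res/SS_tot = 1 - 0.0315 = 0.9685

0.9685


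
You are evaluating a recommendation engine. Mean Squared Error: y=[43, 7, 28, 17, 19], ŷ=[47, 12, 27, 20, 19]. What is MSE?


Squared errors: (43-47)²=16, (7-12)²=25, (28-27)²=1, (17-20)²=9, (19-19)²=0
Sum = 51
MSE = 51/5 = 51/5

51/5


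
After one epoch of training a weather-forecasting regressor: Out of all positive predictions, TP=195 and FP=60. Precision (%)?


Precision = TP/(TP+FP)
= 195/(195+60)
= 195/255 = 76.47%

76.47%


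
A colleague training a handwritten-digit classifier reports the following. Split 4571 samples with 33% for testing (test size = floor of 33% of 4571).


Test = ⌊4571·33/100⌋ = 1508
Train = 4571 - 1508 = 3063

Train: 3063, Test: 1508


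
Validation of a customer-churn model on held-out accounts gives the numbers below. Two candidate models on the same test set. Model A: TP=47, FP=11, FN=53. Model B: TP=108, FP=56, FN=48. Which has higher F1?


Model A: P=47/58=0.8103, R=47/100=0.47, F1=2PR/(P+R)=2TP/(2TP+FP+FN)=94/158=0.5949
Model B: P=108/164=0.6585, R=108/156=0.6923, F1=2PR/(P+R)=2TP/(2TP+FP+FN)=216/320=0.675
0.5949 < 0.675 → Model B

Model B


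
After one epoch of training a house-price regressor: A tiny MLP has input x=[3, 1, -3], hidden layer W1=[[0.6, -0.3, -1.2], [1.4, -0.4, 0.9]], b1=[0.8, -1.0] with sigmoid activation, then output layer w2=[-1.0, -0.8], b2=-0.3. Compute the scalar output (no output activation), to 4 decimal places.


z1[0] = (0.6)·(3) + (-0.3)·(1) + (-1.2)·(-3) + 0.8 = 5.9
z1[1] = (1.4)·(3) + (-0.4)·(1) + (0.9)·(-3) - 1.0 = 0.1
h = sigmoid(z1) = [0.9973, 0.525]
output = (-1.0)·(0.9973) + (-0.8)·(0.525) - 0.3 = -1.7173

-1.7173


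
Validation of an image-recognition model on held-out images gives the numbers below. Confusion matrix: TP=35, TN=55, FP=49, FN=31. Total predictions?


Total = TP + TN + FP + FN
= 35 + 55 + 49 + 31
= 170
(Predicted positive: 84, predicted negative: 86)

170


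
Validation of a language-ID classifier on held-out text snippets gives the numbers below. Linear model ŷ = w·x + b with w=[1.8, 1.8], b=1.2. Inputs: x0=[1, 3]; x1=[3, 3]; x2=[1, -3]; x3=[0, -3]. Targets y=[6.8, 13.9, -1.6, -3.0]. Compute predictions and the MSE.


ŷ0 = (1.8)·(1) + (1.8)·(3) + 1.2 = 8.4
ŷ1 = (1.8)·(3) + (1.8)·(3) + 1.2 = 12.0
ŷ2 = (1.8)·(1) + (1.8)·(-3) + 1.2 = -2.4
ŷ3 = (1.8)·(0) + (1.8)·(-3) + 1.2 = -4.2
errors² = [2.56, 3.61, 0.64, 1.44]
MSE = 8.2500/4 = 2.0625

2.0625


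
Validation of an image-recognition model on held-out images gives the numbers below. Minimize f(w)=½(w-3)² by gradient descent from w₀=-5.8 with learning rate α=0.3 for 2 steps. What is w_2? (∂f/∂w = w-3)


step 1: grad = -5.8-3 = -8.8; w = -5.8 - 0.3·(-8.8) = -3.16
step 2: grad = -3.16-3 = -6.16; w = -3.16 - 0.3·(-6.16) = -1.312

-1.312


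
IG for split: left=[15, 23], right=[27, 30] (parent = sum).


Parent = [42, 53], H_parent = 0.9903
H_left = 0.9678 (n=38), H_right = 0.998 (n=57)
H_children = (38/95)·0.9678 + (57/95)·0.998 = 0.9859
IG = 0.9903 - 0.9859 = 0.0044

0.0044


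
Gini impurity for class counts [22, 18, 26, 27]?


Probabilities: [22/93, 18/93, 26/93, 27/93] ≈ [0.2366, 0.1935, 0.2796, 0.2903]
Σpᵢ² = (484 + 324 + 676 + 729)/93² = 2213/8649
Gini = 1 - Σpᵢ² = 1 - 2213/8649 = 0.7441

0.7441


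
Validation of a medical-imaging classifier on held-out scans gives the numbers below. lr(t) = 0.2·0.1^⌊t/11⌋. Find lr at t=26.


n_drops = ⌊26/11⌋ = 2
lr = 0.2·0.1^2 = 0.2·0.01 = 0.002

0.002


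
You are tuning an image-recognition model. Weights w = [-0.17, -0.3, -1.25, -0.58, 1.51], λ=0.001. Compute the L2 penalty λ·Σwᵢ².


‖w‖₂² = (-0.17)² + (-0.3)² + (-1.25)² + (-0.58)² + (1.51)²
     = 0.0289 + 0.09 + 1.5625 + 0.3364 + 2.2801
     = 4.2979
λ·‖w‖₂² = 0.001·4.2979 = 0.004298

0.004298


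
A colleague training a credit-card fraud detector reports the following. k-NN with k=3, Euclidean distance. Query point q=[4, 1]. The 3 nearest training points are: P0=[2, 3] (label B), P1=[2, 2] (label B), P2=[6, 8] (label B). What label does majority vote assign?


d(q,P0) = 2.8284  (label B)
d(q,P1) = 2.2361  (label B)
d(q,P2) = 7.2801  (label B)
Votes: A=0, B=3
Majority → B

B


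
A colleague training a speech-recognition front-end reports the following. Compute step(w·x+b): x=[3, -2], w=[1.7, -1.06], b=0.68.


z = (3)·(1.7) + (-2)·(-1.06) + 0.68
  = 7.9
step(z) = 1 (z≥0)

1


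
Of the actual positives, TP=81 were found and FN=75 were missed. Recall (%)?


Recall = TP/(TP+FN)
= 81/(81+75)
= 81/156 = 51.92%

51.92%


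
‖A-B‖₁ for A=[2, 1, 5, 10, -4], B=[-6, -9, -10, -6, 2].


d = |2+ 6| + |1+ 9| + |5+ 10| + |10+ 6| + |-4-2|
  = 8 + 10 + 15 + 16 + 6
  = 55

55


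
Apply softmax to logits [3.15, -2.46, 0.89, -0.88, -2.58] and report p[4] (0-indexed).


Exponentials: e^3.15=23.3361, e^-2.46=0.0854, e^0.89=2.4351, e^-0.88=0.4148, e^-2.58=0.0758
Sum = 26.3472
Softmax = [0.8857, 0.0032, 0.0924, 0.0157, 0.0029]
p[4] = 0.0758/26.3472 = 0.0029

0.0029


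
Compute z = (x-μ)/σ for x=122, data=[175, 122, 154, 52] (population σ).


μ = 125.75, σ = 46.5745
z = (122 - 125.75)/46.5745 = -0.0805

-0.0805


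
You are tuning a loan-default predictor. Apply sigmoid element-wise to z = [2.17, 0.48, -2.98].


σ(2.17) = 1/(1+e^-2.17) = 0.8975
σ(0.48) = 1/(1+e^-0.48) = 0.6177
σ(-2.98) = 1/(1+e^2.98) = 0.0483
result = [0.8975, 0.6177, 0.0483]

[0.8975, 0.6177, 0.0483]


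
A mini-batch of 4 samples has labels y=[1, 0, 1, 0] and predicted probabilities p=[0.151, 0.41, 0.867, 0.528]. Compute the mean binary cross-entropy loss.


L[0] = -ln(0.151) = 1.8905
L[1] = -ln(1-0.41) = -ln(0.59) = 0.5276
L[2] = -ln(0.867) = 0.1427
L[3] = -ln(1-0.528) = -ln(0.472) = 0.7508
mean = (1.8905 + 0.5276 + 0.1427 + 0.7508)/4 = 0.8279

0.8279


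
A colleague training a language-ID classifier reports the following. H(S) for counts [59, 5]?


Probabilities: [59/64, 5/64] ≈ [0.9219, 0.0781]
H = -((59/64)·log₂(59/64) + (5/64)·log₂(5/64))
  = 0.3955 bits

0.3955 bits


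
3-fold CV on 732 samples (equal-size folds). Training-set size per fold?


Fold size = 732/3 = 244
Training per fold = 732 - 244 = 488

488


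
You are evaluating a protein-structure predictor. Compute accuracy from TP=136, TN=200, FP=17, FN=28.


Accuracy = (TP+TN)/(TP+TN+FP+FN)
= (136+200)/(381)
= 336/381 = 88.19%

88.19%


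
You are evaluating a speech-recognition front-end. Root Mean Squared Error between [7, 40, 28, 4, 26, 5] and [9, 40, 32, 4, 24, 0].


MSE = 49/6 = 8.1667
RMSE = √(49/6) = 2.8577

2.8577


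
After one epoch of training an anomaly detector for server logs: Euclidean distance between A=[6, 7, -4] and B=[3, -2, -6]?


d = √((6-3)² + (7+ 2)² + (-4+ 6)²)
  = √(9 + 81 + 4)
  = √94 = 9.6954

9.6954


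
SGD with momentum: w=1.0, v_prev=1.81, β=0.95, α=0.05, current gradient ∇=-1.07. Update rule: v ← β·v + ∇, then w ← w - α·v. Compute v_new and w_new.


v_new = 0.95·1.81 - 1.07 = 1.7195 - 1.07 = 0.6495
w_new = 1.0 - 0.05·0.6495 = 1.0 - 0.032475 = 0.967525

v_new=0.6495, w_new=0.967525


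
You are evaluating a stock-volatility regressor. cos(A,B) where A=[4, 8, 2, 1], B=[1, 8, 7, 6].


A·B = 4·1 + 8·8 + 2·7 + 1·6 = 88
‖A‖ = √85 = 9.2195, ‖B‖ = √150 = 12.2474
cos = 88/(√85·√150) = 88/√12750 = 0.7793

0.7793


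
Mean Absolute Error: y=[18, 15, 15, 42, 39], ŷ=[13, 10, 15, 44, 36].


Absolute errors: |18-13|=5, |15-10|=5, |15-15|=0, |42-44|=2, |39-36|=3
Sum = 15
MAE = 15/5 = 3

3


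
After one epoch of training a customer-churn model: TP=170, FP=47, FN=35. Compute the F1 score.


Precision = 170/217 = 0.7834
Recall = 170/205 = 0.8293
F1 = 2·P·R/(P+R) = 2·TP/(2·TP+FP+FN) = 340/(340+47+35) = 340/422 = 0.8057

0.8057


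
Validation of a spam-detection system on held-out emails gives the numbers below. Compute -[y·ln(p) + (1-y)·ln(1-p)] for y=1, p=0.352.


BCE = -[y·ln(p) + (1-y)·ln(1-p)]
= -1·ln(0.352) - 0
= -ln(0.352) = 1.0441

1.0441


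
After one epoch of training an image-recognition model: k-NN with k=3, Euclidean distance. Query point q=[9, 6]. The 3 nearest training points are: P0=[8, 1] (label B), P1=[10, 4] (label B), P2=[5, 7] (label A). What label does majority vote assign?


d(q,P0) = 5.099  (label B)
d(q,P1) = 2.2361  (label B)
d(q,P2) = 4.1231  (label A)
Votes: A=1, B=2
Majority → B

B


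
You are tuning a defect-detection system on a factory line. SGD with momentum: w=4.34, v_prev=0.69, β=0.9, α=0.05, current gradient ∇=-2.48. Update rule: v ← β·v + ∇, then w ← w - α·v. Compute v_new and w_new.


v_new = 0.9·0.69 - 2.48 = 0.621 - 2.48 = -1.859
w_new = 4.34 - 0.05·-1.859 = 4.34 + 0.09295 = 4.43295

v_new=-1.859, w_new=4.43295


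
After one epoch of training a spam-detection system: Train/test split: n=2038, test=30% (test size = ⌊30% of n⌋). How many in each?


Test = ⌊2038·30/100⌋ = 611
Train = 2038 - 611 = 1427

Train: 1427, Test: 611


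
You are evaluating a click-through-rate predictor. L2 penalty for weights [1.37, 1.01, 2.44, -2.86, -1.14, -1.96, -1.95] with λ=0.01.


‖w‖₂² = (1.37)² + (1.01)² + (2.44)² + (-2.86)² + (-1.14)² + (-1.96)² + (-1.95)²
     = 1.8769 + 1.0201 + 5.9536 + 8.1796 + 1.2996 + 3.8416 + 3.8025
     = 25.9739
λ·‖w‖₂² = 0.01·25.9739 = 0.259739

0.259739


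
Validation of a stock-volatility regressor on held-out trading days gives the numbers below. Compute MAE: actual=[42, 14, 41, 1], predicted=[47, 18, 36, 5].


Absolute errors: |42-47|=5, |14-18|=4, |41-36|=5, |1-5|=4
Sum = 18
MAE = 18/4 = 9/2

9/2


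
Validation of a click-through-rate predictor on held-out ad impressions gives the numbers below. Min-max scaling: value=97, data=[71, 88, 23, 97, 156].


min=23, max=156
(97-23)/(156-23) = 74/133 = 0.5564

0.5564


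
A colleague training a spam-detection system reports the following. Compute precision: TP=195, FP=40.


Precision = TP/(TP+FP)
= 195/(195+40)
= 195/235 = 82.98%

82.98%


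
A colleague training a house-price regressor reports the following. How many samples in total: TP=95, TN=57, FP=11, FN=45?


Total = TP + TN + FP + FN
= 95 + 57 + 11 + 45
= 208
(Predicted positive: 106, predicted negative: 102)

208


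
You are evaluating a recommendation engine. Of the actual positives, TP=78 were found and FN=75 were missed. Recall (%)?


Recall = TP/(TP+FN)
= 78/(78+75)
= 78/153 = 50.98%

50.98%


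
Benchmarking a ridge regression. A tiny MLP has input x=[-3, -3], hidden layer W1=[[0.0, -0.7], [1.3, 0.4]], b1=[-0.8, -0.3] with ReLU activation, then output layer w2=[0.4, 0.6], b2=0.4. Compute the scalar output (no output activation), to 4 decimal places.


z1[0] = (0.0)·(-3) + (-0.7)·(-3) - 0.8 = 1.3
z1[1] = (1.3)·(-3) + (0.4)·(-3) - 0.3 = -5.4
h = ReLU(z1) = [1.3, 0.0]
output = (0.4)·(1.3) + (0.6)·(0.0) + 0.4 = 0.92

0.92


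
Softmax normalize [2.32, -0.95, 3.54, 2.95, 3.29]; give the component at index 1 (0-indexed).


Exponentials: e^2.32=10.1757, e^-0.95=0.3867, e^3.54=34.4669, e^2.95=19.106, e^3.29=26.8429
Sum = 90.9782
Softmax = [0.1118, 0.0043, 0.3788, 0.21, 0.295]
p[1] = 0.3867/90.9782 = 0.0043

0.0043


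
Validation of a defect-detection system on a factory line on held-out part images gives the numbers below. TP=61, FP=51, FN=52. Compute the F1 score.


Precision = 61/112 = 0.5446
Recall = 61/113 = 0.5398
F1 = 2·P·R/(P+R) = 2·TP/(2·TP+FP+FN) = 122/(122+51+52) = 122/225 = 0.5422

0.5422


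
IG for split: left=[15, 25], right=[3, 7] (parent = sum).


Parent = [18, 32], H_parent = 0.9427
H_left = 0.9544 (n=40), H_right = 0.8813 (n=10)
H_children = (40/50)·0.9544 + (10/50)·0.8813 = 0.9398
IG = 0.9427 - 0.9398 = 0.0029

0.0029
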